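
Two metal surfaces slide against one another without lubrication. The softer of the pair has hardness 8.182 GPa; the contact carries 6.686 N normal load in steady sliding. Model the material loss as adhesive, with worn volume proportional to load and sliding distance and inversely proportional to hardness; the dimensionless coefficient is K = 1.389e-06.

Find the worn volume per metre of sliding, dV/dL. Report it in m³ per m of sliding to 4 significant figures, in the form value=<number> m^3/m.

value=1.135e-15 m^3/m

Intermediate values are shown rounded, and every step keeps full precision. Rounded once at the end to 4 significant digits.
Convert: Hardness H = 8.182 GPa = 8.182e+09 Pa.
Restated in SI base units: W = 6.686 N, H = 8.182e+09 Pa, K = 1.389e-06.
Rate of wear dV/dL = K·W/H — distance-free: 1.389e-06 · 6.686 / 8.182e+09 = 1.135e-15 m³/m.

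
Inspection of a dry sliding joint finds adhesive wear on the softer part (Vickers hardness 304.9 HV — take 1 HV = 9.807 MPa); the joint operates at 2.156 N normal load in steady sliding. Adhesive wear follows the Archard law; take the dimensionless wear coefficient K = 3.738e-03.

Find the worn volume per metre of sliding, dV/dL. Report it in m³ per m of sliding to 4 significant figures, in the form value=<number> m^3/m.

value=2.695e-12 m^3/m

Every step holds full float precision; shown intermediates are rounded, and a lone final rounding to four significant digits.
Convert: Hardness H = 304.9 HV × 9.807 MPa/HV = 2990 MPa = 2.990e+09 Pa.
As SI base values: W = 2.156 N, H = 2.990e+09 Pa, K = 3.738e-03.
The wear rate dV/dL = K·W/H — distance-free: 3.738e-03 · 2.156 / 2.990e+09 = 2.695e-12 m³/m.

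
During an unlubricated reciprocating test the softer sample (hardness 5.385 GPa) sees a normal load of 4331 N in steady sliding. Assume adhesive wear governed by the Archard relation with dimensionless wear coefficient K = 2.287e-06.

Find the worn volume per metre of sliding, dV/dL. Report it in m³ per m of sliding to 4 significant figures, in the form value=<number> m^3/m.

Intermediate values are shown rounded; every step holds full float precision — a lone final rounding, at 4 significant figures.
Convert: Hardness H = 5.385 GPa = 5.385e+09 Pa.
Restated in SI base units: W = 4331 N, H = 5.385e+09 Pa, K = 2.287e-06.
Wear rate dV/dL = K·W/H — distance-free: 2.287e-06 · 4331 / 5.385e+09 = 1.839e-12 m³/m.

value=1.839e-12 m^3/m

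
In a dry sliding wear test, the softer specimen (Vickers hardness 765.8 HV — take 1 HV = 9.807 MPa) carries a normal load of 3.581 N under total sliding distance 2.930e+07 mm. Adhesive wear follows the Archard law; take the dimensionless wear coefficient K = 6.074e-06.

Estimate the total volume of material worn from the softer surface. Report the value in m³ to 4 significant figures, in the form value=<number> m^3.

Intermediates are displayed rounded; the computation carries full precision, and one final rounding, at 4 significant figures.
Distance covered L = 2.930e+07 mm = 2.930e+04 m.
Hardness H = 765.8 HV × 9.807 MPa/HV = 7510 MPa = 7.510e+09 Pa.
In SI base units: W = 3.581 N, H = 7.510e+09 Pa, K = 6.074e-06.
The Archard volume V = K·W·L/H = 6.074e-06 · 3.581 · 2.930e+04 / 7.510e+09 = 8.486e-11 m³.

value=8.486e-11 m^3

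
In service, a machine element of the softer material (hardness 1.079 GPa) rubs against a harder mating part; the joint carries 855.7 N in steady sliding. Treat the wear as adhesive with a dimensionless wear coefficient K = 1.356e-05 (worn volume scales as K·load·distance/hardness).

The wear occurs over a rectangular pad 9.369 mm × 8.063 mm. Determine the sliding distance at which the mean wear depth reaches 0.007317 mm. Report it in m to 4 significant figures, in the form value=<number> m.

value=51.40 m

The computation keeps full float precision, and intermediate values are shown rounded; rounded just once, at four significant figures.
Convert: Hardness H = 1.079 GPa = 1.079e+09 Pa.
Convert: Pad sides 9.369 mm × 8.063 mm = 0.009369 m × 0.008063 m. Contact area A = 0.009369 m × 0.008063 m = 7.554e-05 m².
Convert: Depth limit h_lim = 0.007317 mm = 7.317e-06 m.
In SI base units: W = 855.7 N, H = 1.079e+09 Pa, K = 1.356e-05.
Allowed volume V_lim = h_lim·A = 7.317e-06 · 7.554e-05 = 5.527e-10 m³.
Thus life L = V_lim·H/(K·W) = 5.527e-10 · 1.079e+09 / (1.356e-05 · 855.7) = 51.40 m.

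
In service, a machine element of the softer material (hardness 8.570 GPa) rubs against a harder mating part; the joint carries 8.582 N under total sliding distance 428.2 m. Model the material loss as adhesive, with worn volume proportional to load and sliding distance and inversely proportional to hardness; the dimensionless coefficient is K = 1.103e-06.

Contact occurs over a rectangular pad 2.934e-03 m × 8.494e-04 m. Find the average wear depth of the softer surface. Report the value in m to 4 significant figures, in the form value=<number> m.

value=1.898e-07 m

Each operation carries full precision; quoted intermediates are rounded; rounded just once: 4 significant digits.
Hardness H = 8.570 GPa = 8.570e+09 Pa.
Contact area A = 2.934e-03 m × 8.494e-04 m = 2.492e-06 m².
SI base units throughout: W = 8.582 N, H = 8.570e+09 Pa, K = 1.103e-06.
Volume removed: V = K·W·L/H = 1.103e-06 · 8.582 · 428.2 / 8.570e+09 = 4.730e-13 m³.
Depth of wear h = V/A = 4.730e-13 / 2.492e-06 = 1.898e-07 m.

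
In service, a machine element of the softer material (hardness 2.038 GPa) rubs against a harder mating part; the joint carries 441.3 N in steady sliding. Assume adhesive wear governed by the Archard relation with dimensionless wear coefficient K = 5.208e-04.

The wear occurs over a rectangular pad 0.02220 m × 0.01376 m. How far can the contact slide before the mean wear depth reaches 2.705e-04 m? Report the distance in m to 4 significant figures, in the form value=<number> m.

value=732.7 m

Intermediate values are printed rounded. All working math runs at exact precision, and rounded once at the end, at 4 significant digits.
Convert: Hardness H = 2.038 GPa = 2.038e+09 Pa.
Convert: Contact area A = 0.02220 m × 0.01376 m = 3.055e-04 m².
SI base units throughout: W = 441.3 N, H = 2.038e+09 Pa, K = 5.208e-04.
Limit volume V_lim = h_lim·A = 2.705e-04 · 3.055e-04 = 8.263e-08 m³.
Life L = V_lim·H/(K·W) = 8.263e-08 · 2.038e+09 / (5.208e-04 · 441.3) = 732.7 m.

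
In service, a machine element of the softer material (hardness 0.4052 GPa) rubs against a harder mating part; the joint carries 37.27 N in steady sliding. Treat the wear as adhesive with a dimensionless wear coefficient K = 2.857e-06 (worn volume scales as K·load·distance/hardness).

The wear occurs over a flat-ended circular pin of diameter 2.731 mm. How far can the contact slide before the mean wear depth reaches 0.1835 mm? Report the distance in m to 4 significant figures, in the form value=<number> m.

Each operation carries full precision, and intermediate values are printed rounded. Rounded just once: 4 significant figures.
Hardness H = 0.4052 GPa = 4.052e+08 Pa.
Pin diameter d = 2.731 mm = 0.002731 m. Contact area A = π·d²/4 = π·(0.002731 m)²/4 = 5.858e-06 m².
Depth limit h_lim = 0.1835 mm = 1.835e-04 m.
Collected in SI base units: W = 37.27 N, H = 4.052e+08 Pa, K = 2.857e-06.
Allowed volume V_lim = h_lim·A = 1.835e-04 · 5.858e-06 = 1.075e-09 m³.
So the life L = V_lim·H/(K·W) = 1.075e-09 · 4.052e+08 / (2.857e-06 · 37.27) = 4090 m.

value=4090 m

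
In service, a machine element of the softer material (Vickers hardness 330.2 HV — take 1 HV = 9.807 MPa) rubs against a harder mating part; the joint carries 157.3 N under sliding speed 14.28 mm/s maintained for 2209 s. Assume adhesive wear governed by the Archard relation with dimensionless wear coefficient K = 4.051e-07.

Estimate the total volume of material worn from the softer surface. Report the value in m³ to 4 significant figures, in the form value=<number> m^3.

value=6.207e-13 m^3

Intermediate values appear rounded — all working math keeps exact precision, and one last rounding: four significant digits.
Convert: Sliding speed v = 14.28 mm/s = 0.01428 m/s. Total distance L = v·t = 0.01428 m/s × 2209 s = 31.54 m.
Convert: Hardness H = 330.2 HV × 9.807 MPa/HV = 3238 MPa = 3.238e+09 Pa.
In SI base units: W = 157.3 N, H = 3.238e+09 Pa, K = 4.051e-07.
Wear volume V = K·W·L/H = 4.051e-07 · 157.3 · 31.54 / 3.238e+09 = 6.207e-13 m³.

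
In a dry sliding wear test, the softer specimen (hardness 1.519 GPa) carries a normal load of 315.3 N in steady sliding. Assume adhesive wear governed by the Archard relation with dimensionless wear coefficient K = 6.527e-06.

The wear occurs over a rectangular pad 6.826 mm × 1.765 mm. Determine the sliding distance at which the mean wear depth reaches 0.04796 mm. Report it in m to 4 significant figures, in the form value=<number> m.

The intermediates appear rounded. Every step runs at exact precision; rounded just once to 4 significant digits.
Convert: Hardness H = 1.519 GPa = 1.519e+09 Pa.
Convert: Pad sides 6.826 mm × 1.765 mm = 0.006826 m × 0.001765 m. Contact area A = 0.006826 m × 0.001765 m = 1.205e-05 m².
Convert: Depth limit h_lim = 0.04796 mm = 4.796e-05 m.
As SI base values: W = 315.3 N, H = 1.519e+09 Pa, K = 6.527e-06.
Wearable volume V_lim = h_lim·A = 4.796e-05 · 1.205e-05 = 5.778e-10 m³.
Inverting, life L = V_lim·H/(K·W) = 5.778e-10 · 1.519e+09 / (6.527e-06 · 315.3) = 426.5 m.

value=426.5 m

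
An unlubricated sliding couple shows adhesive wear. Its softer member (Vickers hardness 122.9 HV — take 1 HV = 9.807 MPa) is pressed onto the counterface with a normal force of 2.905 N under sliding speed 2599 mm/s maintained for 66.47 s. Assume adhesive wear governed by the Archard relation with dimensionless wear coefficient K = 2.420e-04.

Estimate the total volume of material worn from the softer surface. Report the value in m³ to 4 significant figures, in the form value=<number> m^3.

Intermediate values appear rounded; the computation carries full float precision, and one final rounding to 4 significant figures.
Convert: Sliding speed v = 2599 mm/s = 2.599 m/s. Distance covered L = v·t = 2.599 m/s × 66.47 s = 172.8 m.
Convert: Hardness H = 122.9 HV × 9.807 MPa/HV = 1205 MPa = 1.205e+09 Pa.
Collected in SI base units: W = 2.905 N, H = 1.205e+09 Pa, K = 2.420e-04.
Wear volume V = K·W·L/H = 2.420e-04 · 2.905 · 172.8 / 1.205e+09 = 1.008e-10 m³.

value=1.008e-10 m^3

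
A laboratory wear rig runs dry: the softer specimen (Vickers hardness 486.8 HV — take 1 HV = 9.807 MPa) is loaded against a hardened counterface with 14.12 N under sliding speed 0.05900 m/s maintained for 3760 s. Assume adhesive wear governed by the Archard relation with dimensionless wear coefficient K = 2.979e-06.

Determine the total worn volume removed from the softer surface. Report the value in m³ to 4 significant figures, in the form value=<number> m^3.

value=1.955e-12 m^3

Intermediates are printed rounded. Every step runs at full float precision, and one last rounding, at 4 significant digits.
Distance covered L = v·t = 0.05900 m/s × 3760 s = 221.8 m.
Hardness H = 486.8 HV × 9.807 MPa/HV = 4774 MPa = 4.774e+09 Pa.
SI base units throughout: W = 14.12 N, H = 4.774e+09 Pa, K = 2.979e-06.
By Archard's law, V = K·W·L/H = 2.979e-06 · 14.12 · 221.8 / 4.774e+09 = 1.955e-12 m³.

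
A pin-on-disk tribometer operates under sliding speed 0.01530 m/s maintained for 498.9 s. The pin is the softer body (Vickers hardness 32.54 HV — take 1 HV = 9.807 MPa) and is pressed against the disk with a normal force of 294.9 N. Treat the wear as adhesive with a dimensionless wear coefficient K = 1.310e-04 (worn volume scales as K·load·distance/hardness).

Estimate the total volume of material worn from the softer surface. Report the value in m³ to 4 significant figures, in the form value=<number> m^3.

All working math holds full precision, and intermediates are shown rounded. Rounded just once: 4 significant figures.
Path length L = v·t = 0.01530 m/s × 498.9 s = 7.633 m.
Hardness H = 32.54 HV × 9.807 MPa/HV = 319.1 MPa = 3.191e+08 Pa.
In SI base units: W = 294.9 N, H = 3.191e+08 Pa, K = 1.310e-04.
Apply Archard: V = K·W·L/H = 1.310e-04 · 294.9 · 7.633 / 3.191e+08 = 9.241e-10 m³.

value=9.241e-10 m^3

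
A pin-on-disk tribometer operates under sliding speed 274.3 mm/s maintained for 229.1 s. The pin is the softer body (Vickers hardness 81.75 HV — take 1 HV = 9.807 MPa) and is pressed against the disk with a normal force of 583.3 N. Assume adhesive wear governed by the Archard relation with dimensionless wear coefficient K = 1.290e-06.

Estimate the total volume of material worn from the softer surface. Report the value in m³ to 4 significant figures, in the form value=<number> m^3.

value=5.898e-11 m^3

The algebra runs at exact precision. Intermediates are displayed rounded — a single final rounding: 4 significant digits.
Convert: Sliding speed v = 274.3 mm/s = 0.2743 m/s. Total distance L = v·t = 0.2743 m/s × 229.1 s = 62.84 m.
Convert: Hardness H = 81.75 HV × 9.807 MPa/HV = 801.7 MPa = 8.017e+08 Pa.
Expressed in SI base units: W = 583.3 N, H = 8.017e+08 Pa, K = 1.290e-06.
Wear volume V = K·W·L/H = 1.290e-06 · 583.3 · 62.84 / 8.017e+08 = 5.898e-11 m³.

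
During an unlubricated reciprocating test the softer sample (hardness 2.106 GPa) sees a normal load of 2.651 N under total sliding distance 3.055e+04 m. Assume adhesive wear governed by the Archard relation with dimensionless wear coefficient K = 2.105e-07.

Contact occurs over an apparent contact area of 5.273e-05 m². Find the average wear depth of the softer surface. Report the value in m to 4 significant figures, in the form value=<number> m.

The algebra maintains exact precision; quoted intermediates are rounded, and one final rounding: four significant digits.
Convert: Hardness H = 2.106 GPa = 2.106e+09 Pa.
Collected in SI base units: W = 2.651 N, H = 2.106e+09 Pa, K = 2.105e-07.
Wear volume V = K·W·L/H = 2.105e-07 · 2.651 · 3.055e+04 / 2.106e+09 = 8.095e-12 m³.
Mean depth h = V/A = 8.095e-12 / 5.273e-05 = 1.535e-07 m.

value=1.535e-07 m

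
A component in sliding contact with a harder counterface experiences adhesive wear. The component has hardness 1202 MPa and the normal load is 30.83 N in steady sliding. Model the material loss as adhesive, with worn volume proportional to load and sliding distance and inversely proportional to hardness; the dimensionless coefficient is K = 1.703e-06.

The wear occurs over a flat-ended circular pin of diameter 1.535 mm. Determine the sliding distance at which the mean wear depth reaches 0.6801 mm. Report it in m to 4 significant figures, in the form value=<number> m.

Each operation keeps full precision; intermediate values are shown rounded — rounded just once, at four significant digits.
Hardness H = 1202 MPa = 1.202e+09 Pa.
Pin diameter d = 1.535 mm = 0.001535 m. Contact area A = π·d²/4 = π·(0.001535 m)²/4 = 1.851e-06 m².
Depth limit h_lim = 0.6801 mm = 6.801e-04 m.
In SI base units: W = 30.83 N, H = 1.202e+09 Pa, K = 1.703e-06.
Volume at the limit: V_lim = h_lim·A = 6.801e-04 · 1.851e-06 = 1.259e-09 m³.
Inverting, life L = V_lim·H/(K·W) = 1.259e-09 · 1.202e+09 / (1.703e-06 · 30.83) = 2.881e+04 m.

value=2.881e+04 m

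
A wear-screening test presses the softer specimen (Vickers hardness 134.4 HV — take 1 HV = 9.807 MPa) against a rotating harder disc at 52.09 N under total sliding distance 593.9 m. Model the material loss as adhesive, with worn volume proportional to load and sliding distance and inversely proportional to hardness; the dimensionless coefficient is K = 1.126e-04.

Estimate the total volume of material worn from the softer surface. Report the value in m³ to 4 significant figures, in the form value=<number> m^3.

value=2.643e-09 m^3

The intermediates are printed rounded — the computation keeps full float precision, and one last rounding, at four significant digits.
Convert: Hardness H = 134.4 HV × 9.807 MPa/HV = 1318 MPa = 1.318e+09 Pa.
In SI base units, W = 52.09 N, H = 1.318e+09 Pa, K = 1.126e-04.
Worn volume V = K·W·L/H = 1.126e-04 · 52.09 · 593.9 / 1.318e+09 = 2.643e-09 m³.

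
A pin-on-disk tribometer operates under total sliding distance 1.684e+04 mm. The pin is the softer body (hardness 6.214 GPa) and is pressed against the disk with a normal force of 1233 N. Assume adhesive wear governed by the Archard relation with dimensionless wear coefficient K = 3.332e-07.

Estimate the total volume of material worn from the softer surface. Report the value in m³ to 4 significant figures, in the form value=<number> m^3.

value=1.113e-12 m^3

All arithmetic keeps full float precision. Printed values are rounded. Rounded once at the end to 4 significant digits.
Path length L = 1.684e+04 mm = 16.84 m.
Hardness H = 6.214 GPa = 6.214e+09 Pa.
Collected in SI base units: W = 1233 N, H = 6.214e+09 Pa, K = 3.332e-07.
The Archard volume V = K·W·L/H = 3.332e-07 · 1233 · 16.84 / 6.214e+09 = 1.113e-12 m³.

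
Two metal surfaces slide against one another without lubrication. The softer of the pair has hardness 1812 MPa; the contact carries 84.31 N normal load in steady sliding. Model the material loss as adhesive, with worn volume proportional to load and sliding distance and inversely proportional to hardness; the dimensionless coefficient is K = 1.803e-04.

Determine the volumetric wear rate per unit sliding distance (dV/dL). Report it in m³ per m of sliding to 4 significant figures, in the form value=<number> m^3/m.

value=8.389e-12 m^3/m

The computation runs at full float precision — the intermediates are displayed rounded; a lone final rounding: 4 significant figures.
Convert: Hardness H = 1812 MPa = 1.812e+09 Pa.
As SI base values: W = 84.31 N, H = 1.812e+09 Pa, K = 1.803e-04.
Volumetric rate dV/dL = K·W/H — distance-free: 1.803e-04 · 84.31 / 1.812e+09 = 8.389e-12 m³/m.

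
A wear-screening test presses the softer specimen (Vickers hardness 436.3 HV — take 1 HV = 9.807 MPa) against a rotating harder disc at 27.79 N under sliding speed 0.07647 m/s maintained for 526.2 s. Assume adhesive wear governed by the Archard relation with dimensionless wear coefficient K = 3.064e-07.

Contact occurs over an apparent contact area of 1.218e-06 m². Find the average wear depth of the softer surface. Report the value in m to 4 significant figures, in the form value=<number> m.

value=6.574e-08 m

The computation runs at exact precision; the intermediates are displayed rounded — rounded just once, at 4 significant digits.
Convert: Sliding distance L = v·t = 0.07647 m/s × 526.2 s = 40.24 m.
Convert: Hardness H = 436.3 HV × 9.807 MPa/HV = 4279 MPa = 4.279e+09 Pa.
Restated in SI base units: W = 27.79 N, H = 4.279e+09 Pa, K = 3.064e-07.
Archard relation: V = K·W·L/H = 3.064e-07 · 27.79 · 40.24 / 4.279e+09 = 8.008e-14 m³.
Depth of wear h = V/A = 8.008e-14 / 1.218e-06 = 6.574e-08 m.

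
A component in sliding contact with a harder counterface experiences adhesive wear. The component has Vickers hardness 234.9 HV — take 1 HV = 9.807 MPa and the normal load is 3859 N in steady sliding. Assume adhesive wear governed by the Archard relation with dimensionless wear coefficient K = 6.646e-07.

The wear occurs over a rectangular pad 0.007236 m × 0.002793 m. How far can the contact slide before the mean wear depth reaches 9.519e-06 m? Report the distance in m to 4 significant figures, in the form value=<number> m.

value=172.8 m

Every step maintains full float precision — intermediates are displayed rounded; one final rounding, at 4 significant digits.
Convert: Hardness H = 234.9 HV × 9.807 MPa/HV = 2304 MPa = 2.304e+09 Pa.
Convert: Contact area A = 0.007236 m × 0.002793 m = 2.021e-05 m².
Working in SI base units: W = 3859 N, H = 2.304e+09 Pa, K = 6.646e-07.
Limit volume V_lim = h_lim·A = 9.519e-06 · 2.021e-05 = 1.924e-10 m³.
Sliding life L = V_lim·H/(K·W) = 1.924e-10 · 2.304e+09 / (6.646e-07 · 3859) = 172.8 m.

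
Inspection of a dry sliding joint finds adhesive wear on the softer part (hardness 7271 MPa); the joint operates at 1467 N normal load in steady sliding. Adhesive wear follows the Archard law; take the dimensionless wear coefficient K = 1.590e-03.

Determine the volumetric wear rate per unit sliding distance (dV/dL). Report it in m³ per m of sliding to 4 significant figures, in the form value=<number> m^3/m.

Intermediate values are displayed rounded; every step maintains exact precision — a single final rounding: four significant figures.
Convert: Hardness H = 7271 MPa = 7.271e+09 Pa.
Working in SI base units: W = 1467 N, H = 7.271e+09 Pa, K = 1.590e-03.
Wear rate dV/dL = K·W/H — distance-free: 1.590e-03 · 1467 / 7.271e+09 = 3.208e-10 m³/m.

value=3.208e-10 m^3/m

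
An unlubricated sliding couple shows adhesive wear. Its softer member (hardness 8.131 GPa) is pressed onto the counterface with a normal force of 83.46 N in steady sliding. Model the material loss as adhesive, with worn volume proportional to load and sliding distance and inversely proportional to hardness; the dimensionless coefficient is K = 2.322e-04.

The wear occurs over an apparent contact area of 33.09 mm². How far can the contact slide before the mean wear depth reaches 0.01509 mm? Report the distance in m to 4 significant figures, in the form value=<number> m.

The intermediates are displayed rounded; the computation carries full float precision. Rounded once at the end: four significant digits.
Convert: Hardness H = 8.131 GPa = 8.131e+09 Pa.
Convert: Contact area A = 33.09 mm² = 3.309e-05 m².
Convert: Depth limit h_lim = 0.01509 mm = 1.509e-05 m.
In SI base units: W = 83.46 N, H = 8.131e+09 Pa, K = 2.322e-04.
Volume at the limit: V_lim = h_lim·A = 1.509e-05 · 3.309e-05 = 4.993e-10 m³.
Sliding life L = V_lim·H/(K·W) = 4.993e-10 · 8.131e+09 / (2.322e-04 · 83.46) = 209.5 m.

value=209.5 m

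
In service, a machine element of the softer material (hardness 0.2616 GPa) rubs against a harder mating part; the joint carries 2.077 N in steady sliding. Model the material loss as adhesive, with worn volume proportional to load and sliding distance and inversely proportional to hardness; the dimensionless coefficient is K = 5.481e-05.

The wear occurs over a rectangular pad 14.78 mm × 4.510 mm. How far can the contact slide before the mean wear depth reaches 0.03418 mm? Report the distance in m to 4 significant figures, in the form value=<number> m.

Every step runs at exact precision. Intermediates appear rounded — a lone final rounding to four significant digits.
Hardness H = 0.2616 GPa = 2.616e+08 Pa.
Pad sides 14.78 mm × 4.510 mm = 0.01478 m × 0.004510 m. Contact area A = 0.01478 m × 0.004510 m = 6.666e-05 m².
Depth limit h_lim = 0.03418 mm = 3.418e-05 m.
Collected in SI base units: W = 2.077 N, H = 2.616e+08 Pa, K = 5.481e-05.
Volume at the limit: V_lim = h_lim·A = 3.418e-05 · 6.666e-05 = 2.278e-09 m³.
So the life L = V_lim·H/(K·W) = 2.278e-09 · 2.616e+08 / (5.481e-05 · 2.077) = 5236 m.

value=5236 m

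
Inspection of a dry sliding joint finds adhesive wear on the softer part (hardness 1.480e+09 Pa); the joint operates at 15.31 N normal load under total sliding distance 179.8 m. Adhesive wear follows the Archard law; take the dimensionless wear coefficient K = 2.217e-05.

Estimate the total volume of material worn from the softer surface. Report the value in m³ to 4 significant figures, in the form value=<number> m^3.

All arithmetic carries exact precision. Intermediate values appear rounded; one final rounding to four significant figures.
As SI base values: W = 15.31 N, H = 1.480e+09 Pa, K = 2.217e-05.
By Archard's law, V = K·W·L/H = 2.217e-05 · 15.31 · 179.8 / 1.480e+09 = 4.124e-11 m³.

value=4.124e-11 m^3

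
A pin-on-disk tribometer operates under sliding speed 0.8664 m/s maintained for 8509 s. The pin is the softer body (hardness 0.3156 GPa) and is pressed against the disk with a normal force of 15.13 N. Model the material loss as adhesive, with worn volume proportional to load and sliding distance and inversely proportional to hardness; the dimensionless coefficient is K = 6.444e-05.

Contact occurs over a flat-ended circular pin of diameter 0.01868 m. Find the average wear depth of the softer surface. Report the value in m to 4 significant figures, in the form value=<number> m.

value=8.310e-05 m

The algebra runs at full float precision, and quoted intermediates are rounded — a single final rounding, at 4 significant figures.
The distance L = v·t = 0.8664 m/s × 8509 s = 7372 m.
Hardness H = 0.3156 GPa = 3.156e+08 Pa.
Contact area A = π·d²/4 = π·(0.01868 m)²/4 = 2.741e-04 m².
Expressed in SI base units: W = 15.13 N, H = 3.156e+08 Pa, K = 6.444e-05.
Wear volume V = K·W·L/H = 6.444e-05 · 15.13 · 7372 / 3.156e+08 = 2.277e-08 m³.
Wear depth h = V/A = 2.277e-08 / 2.741e-04 = 8.310e-05 m.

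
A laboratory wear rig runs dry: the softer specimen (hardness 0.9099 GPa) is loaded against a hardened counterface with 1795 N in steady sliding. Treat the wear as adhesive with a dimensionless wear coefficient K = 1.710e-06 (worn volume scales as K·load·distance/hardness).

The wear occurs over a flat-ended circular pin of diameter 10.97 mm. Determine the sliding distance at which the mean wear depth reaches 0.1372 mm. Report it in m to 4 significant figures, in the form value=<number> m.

Every step carries exact precision; shown intermediates are rounded. Rounded once at the end, at four significant digits.
Convert: Hardness H = 0.9099 GPa = 9.099e+08 Pa.
Convert: Pin diameter d = 10.97 mm = 0.01097 m. Contact area A = π·d²/4 = π·(0.01097 m)²/4 = 9.452e-05 m².
Convert: Depth limit h_lim = 0.1372 mm = 1.372e-04 m.
SI base units throughout: W = 1795 N, H = 9.099e+08 Pa, K = 1.710e-06.
At the depth limit, V_lim = h_lim·A = 1.372e-04 · 9.452e-05 = 1.297e-08 m³.
Inverting, life L = V_lim·H/(K·W) = 1.297e-08 · 9.099e+08 / (1.710e-06 · 1795) = 3844 m.

value=3844 m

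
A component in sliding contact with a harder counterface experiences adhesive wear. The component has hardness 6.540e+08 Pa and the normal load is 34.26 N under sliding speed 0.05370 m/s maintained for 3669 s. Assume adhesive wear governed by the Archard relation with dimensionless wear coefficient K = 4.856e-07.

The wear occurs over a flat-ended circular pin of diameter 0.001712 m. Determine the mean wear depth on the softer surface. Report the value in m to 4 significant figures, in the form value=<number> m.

All working math runs at full float precision — the intermediates are shown rounded — rounded once at the end: four significant digits.
The distance L = v·t = 0.05370 m/s × 3669 s = 197.0 m.
Contact area A = π·d²/4 = π·(0.001712 m)²/4 = 2.302e-06 m².
Restated in SI base units: W = 34.26 N, H = 6.540e+08 Pa, K = 4.856e-07.
Volume removed: V = K·W·L/H = 4.856e-07 · 34.26 · 197.0 / 6.540e+08 = 5.012e-12 m³.
Depth of wear h = V/A = 5.012e-12 / 2.302e-06 = 2.177e-06 m.

value=2.177e-06 m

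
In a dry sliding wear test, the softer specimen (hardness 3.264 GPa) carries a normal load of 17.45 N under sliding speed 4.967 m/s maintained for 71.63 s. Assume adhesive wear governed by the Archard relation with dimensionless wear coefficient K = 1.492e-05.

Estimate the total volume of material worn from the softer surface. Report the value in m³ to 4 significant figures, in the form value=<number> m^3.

Intermediates appear rounded; every step holds full float precision — rounded just once to 4 significant figures.
The distance L = v·t = 4.967 m/s × 71.63 s = 355.8 m.
Hardness H = 3.264 GPa = 3.264e+09 Pa.
In SI base units: W = 17.45 N, H = 3.264e+09 Pa, K = 1.492e-05.
Volume removed: V = K·W·L/H = 1.492e-05 · 17.45 · 355.8 / 3.264e+09 = 2.838e-11 m³.

value=2.838e-11 m^3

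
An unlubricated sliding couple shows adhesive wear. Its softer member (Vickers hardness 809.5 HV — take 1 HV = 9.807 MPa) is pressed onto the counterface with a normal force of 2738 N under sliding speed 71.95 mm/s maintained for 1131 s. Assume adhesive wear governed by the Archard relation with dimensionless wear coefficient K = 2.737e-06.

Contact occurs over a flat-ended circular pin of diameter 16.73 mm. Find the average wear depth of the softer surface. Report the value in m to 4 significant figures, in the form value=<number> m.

value=3.494e-07 m

All working math runs at full float precision; the intermediates appear rounded. Rounded once at the end, at 4 significant digits.
Convert: Sliding speed v = 71.95 mm/s = 0.07195 m/s. Distance L = v·t = 0.07195 m/s × 1131 s = 81.38 m.
Convert: Hardness H = 809.5 HV × 9.807 MPa/HV = 7939 MPa = 7.939e+09 Pa.
Convert: Pin diameter d = 16.73 mm = 0.01673 m. Contact area A = π·d²/4 = π·(0.01673 m)²/4 = 2.198e-04 m².
Expressed in SI base units: W = 2738 N, H = 7.939e+09 Pa, K = 2.737e-06.
By Archard's law, V = K·W·L/H = 2.737e-06 · 2738 · 81.38 / 7.939e+09 = 7.682e-11 m³.
Mean wear depth h = V/A = 7.682e-11 / 2.198e-04 = 3.494e-07 m.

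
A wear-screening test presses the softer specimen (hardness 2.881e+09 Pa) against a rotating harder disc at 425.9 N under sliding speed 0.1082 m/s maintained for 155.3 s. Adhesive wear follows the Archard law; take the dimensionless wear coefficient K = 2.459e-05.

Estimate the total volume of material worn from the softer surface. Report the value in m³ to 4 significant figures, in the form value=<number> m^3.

value=6.108e-11 m^3

The algebra maintains full precision; intermediates are displayed rounded, and a single final rounding: four significant figures.
The distance L = v·t = 0.1082 m/s × 155.3 s = 16.80 m.
Expressed in SI base units: W = 425.9 N, H = 2.881e+09 Pa, K = 2.459e-05.
By Archard's law, V = K·W·L/H = 2.459e-05 · 425.9 · 16.80 / 2.881e+09 = 6.108e-11 m³.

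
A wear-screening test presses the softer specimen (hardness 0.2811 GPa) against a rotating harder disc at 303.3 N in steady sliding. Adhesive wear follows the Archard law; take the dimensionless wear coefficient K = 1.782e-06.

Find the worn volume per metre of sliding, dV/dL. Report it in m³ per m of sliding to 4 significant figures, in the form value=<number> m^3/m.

The computation holds exact precision; the intermediates are shown rounded. Rounded once at the end to 4 significant figures.
Hardness H = 0.2811 GPa = 2.811e+08 Pa.
In SI base units, W = 303.3 N, H = 2.811e+08 Pa, K = 1.782e-06.
The wear rate dV/dL = K·W/H, per unit distance: 1.782e-06 · 303.3 / 2.811e+08 = 1.923e-12 m³/m.

value=1.923e-12 m^3/m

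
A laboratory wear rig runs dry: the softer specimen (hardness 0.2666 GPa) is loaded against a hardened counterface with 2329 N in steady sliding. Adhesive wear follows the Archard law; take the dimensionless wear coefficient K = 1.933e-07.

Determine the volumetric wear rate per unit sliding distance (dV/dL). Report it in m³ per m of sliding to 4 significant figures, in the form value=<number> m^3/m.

The algebra carries full float precision — intermediates appear rounded. Rounded once at the end, at 4 significant figures.
Hardness H = 0.2666 GPa = 2.666e+08 Pa.
Collected in SI base units: W = 2329 N, H = 2.666e+08 Pa, K = 1.933e-07.
Rate of wear dV/dL = K·W/H: 1.933e-07 · 2329 / 2.666e+08 = 1.689e-12 m³/m.

value=1.689e-12 m^3/m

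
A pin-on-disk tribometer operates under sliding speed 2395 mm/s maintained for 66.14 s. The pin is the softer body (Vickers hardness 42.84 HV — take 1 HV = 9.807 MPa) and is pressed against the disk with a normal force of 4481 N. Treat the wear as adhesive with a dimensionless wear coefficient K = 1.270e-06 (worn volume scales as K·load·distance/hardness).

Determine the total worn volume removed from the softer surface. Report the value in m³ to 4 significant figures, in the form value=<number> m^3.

value=2.146e-09 m^3

Printed values are rounded — the algebra holds full precision. Rounded just once: four significant digits.
Sliding speed v = 2395 mm/s = 2.395 m/s. Path length L = v·t = 2.395 m/s × 66.14 s = 158.4 m.
Hardness H = 42.84 HV × 9.807 MPa/HV = 420.1 MPa = 4.201e+08 Pa.
SI base units throughout: W = 4481 N, H = 4.201e+08 Pa, K = 1.270e-06.
Archard volume V = K·W·L/H = 1.270e-06 · 4481 · 158.4 / 4.201e+08 = 2.146e-09 m³.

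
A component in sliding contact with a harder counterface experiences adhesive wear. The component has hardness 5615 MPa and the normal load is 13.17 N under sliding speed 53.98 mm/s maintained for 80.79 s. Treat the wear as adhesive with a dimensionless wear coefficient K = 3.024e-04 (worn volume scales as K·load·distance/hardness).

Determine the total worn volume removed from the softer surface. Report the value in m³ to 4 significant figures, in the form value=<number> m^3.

value=3.093e-12 m^3

Every step holds full float precision, and intermediates appear rounded. Rounded just once, at 4 significant digits.
Sliding speed v = 53.98 mm/s = 0.05398 m/s. Distance L = v·t = 0.05398 m/s × 80.79 s = 4.361 m.
Hardness H = 5615 MPa = 5.615e+09 Pa.
Working in SI base units: W = 13.17 N, H = 5.615e+09 Pa, K = 3.024e-04.
Volume removed: V = K·W·L/H = 3.024e-04 · 13.17 · 4.361 / 5.615e+09 = 3.093e-12 m³.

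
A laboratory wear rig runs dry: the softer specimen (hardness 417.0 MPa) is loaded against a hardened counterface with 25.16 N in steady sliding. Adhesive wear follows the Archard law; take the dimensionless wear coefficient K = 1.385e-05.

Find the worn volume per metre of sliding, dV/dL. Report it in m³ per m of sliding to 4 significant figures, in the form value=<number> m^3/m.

value=8.356e-13 m^3/m

All working math runs at exact precision, and the intermediates appear rounded — one final rounding to 4 significant digits.
Hardness H = 417.0 MPa = 4.170e+08 Pa.
In SI base units, W = 25.16 N, H = 4.170e+08 Pa, K = 1.385e-05.
The wear rate dV/dL = K·W/H — distance-free: 1.385e-05 · 25.16 / 4.170e+08 = 8.356e-13 m³/m.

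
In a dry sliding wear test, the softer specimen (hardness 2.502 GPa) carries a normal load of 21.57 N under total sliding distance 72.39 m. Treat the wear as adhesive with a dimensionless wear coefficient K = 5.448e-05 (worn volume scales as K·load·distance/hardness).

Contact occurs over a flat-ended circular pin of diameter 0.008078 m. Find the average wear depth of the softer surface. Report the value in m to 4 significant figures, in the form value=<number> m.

Intermediate values are displayed rounded; all working math maintains full precision, and one final rounding, at 4 significant digits.
Hardness H = 2.502 GPa = 2.502e+09 Pa.
Contact area A = π·d²/4 = π·(0.008078 m)²/4 = 5.125e-05 m².
Expressed in SI base units: W = 21.57 N, H = 2.502e+09 Pa, K = 5.448e-05.
Apply Archard: V = K·W·L/H = 5.448e-05 · 21.57 · 72.39 / 2.502e+09 = 3.400e-11 m³.
Depth of wear h = V/A = 3.400e-11 / 5.125e-05 = 6.634e-07 m.

value=6.634e-07 m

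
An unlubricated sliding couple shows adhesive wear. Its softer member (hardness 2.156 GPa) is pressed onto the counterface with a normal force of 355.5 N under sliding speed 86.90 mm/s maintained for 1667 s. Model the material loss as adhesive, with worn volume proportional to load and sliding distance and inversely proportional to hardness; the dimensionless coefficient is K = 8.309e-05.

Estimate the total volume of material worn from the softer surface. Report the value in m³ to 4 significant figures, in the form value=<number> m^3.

Every step runs at exact precision — the intermediates are printed rounded. Rounded once at the end, at four significant digits.
Convert: Sliding speed v = 86.90 mm/s = 0.08690 m/s. Path length L = v·t = 0.08690 m/s × 1667 s = 144.9 m.
Convert: Hardness H = 2.156 GPa = 2.156e+09 Pa.
As SI base values: W = 355.5 N, H = 2.156e+09 Pa, K = 8.309e-05.
Archard volume V = K·W·L/H = 8.309e-05 · 355.5 · 144.9 / 2.156e+09 = 1.985e-09 m³.

value=1.985e-09 m^3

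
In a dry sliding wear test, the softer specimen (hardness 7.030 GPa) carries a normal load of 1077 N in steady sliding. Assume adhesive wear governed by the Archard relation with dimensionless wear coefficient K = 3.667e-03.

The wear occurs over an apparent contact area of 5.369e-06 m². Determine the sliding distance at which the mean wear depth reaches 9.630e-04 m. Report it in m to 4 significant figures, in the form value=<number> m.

value=9.203 m

All working math runs at full precision — intermediates are printed rounded, and rounded once at the end to 4 significant figures.
Hardness H = 7.030 GPa = 7.030e+09 Pa.
Working in SI base units: W = 1077 N, H = 7.030e+09 Pa, K = 3.667e-03.
At the depth limit, V_lim = h_lim·A = 9.630e-04 · 5.369e-06 = 5.170e-09 m³.
Thus life L = V_lim·H/(K·W) = 5.170e-09 · 7.030e+09 / (3.667e-03 · 1077) = 9.203 m.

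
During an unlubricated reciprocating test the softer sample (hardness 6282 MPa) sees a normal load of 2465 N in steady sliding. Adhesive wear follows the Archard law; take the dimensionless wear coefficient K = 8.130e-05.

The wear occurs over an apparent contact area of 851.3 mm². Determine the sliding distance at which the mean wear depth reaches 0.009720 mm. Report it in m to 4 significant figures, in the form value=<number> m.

value=259.4 m

All arithmetic carries full precision; quoted intermediates are rounded. Rounded once at the end to 4 significant figures.
Convert: Hardness H = 6282 MPa = 6.282e+09 Pa.
Convert: Contact area A = 851.3 mm² = 8.513e-04 m².
Convert: Depth limit h_lim = 0.009720 mm = 9.720e-06 m.
In SI base units, W = 2465 N, H = 6.282e+09 Pa, K = 8.130e-05.
Allowed volume V_lim = h_lim·A = 9.720e-06 · 8.513e-04 = 8.275e-09 m³.
Inverting, life L = V_lim·H/(K·W) = 8.275e-09 · 6.282e+09 / (8.130e-05 · 2465) = 259.4 m.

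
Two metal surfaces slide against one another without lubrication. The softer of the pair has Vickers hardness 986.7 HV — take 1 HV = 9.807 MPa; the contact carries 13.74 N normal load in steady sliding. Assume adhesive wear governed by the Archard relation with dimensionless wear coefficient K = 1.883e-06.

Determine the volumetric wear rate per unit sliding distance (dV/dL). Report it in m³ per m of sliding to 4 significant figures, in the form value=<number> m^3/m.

All working math holds full float precision. Displayed values are rounded. Rounded once at the end: 4 significant digits.
Convert: Hardness H = 986.7 HV × 9.807 MPa/HV = 9677 MPa = 9.677e+09 Pa.
Expressed in SI base units: W = 13.74 N, H = 9.677e+09 Pa, K = 1.883e-06.
Rate of wear dV/dL = K·W/H (independent of L): 1.883e-06 · 13.74 / 9.677e+09 = 2.674e-15 m³/m.

value=2.674e-15 m^3/m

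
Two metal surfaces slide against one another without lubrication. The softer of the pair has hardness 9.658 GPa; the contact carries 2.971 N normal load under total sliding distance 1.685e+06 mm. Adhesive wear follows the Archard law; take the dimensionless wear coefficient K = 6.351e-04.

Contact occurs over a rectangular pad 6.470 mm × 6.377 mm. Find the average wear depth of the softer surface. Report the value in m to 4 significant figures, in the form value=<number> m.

value=7.979e-06 m

All arithmetic runs at full float precision; intermediate values are shown rounded. Rounded just once: four significant figures.
Convert: Distance covered L = 1.685e+06 mm = 1685 m.
Convert: Hardness H = 9.658 GPa = 9.658e+09 Pa.
Convert: Pad sides 6.470 mm × 6.377 mm = 0.006470 m × 0.006377 m. Contact area A = 0.006470 m × 0.006377 m = 4.126e-05 m².
Working in SI base units: W = 2.971 N, H = 9.658e+09 Pa, K = 6.351e-04.
By Archard's law, V = K·W·L/H = 6.351e-04 · 2.971 · 1685 / 9.658e+09 = 3.292e-10 m³.
Mean depth h = V/A = 3.292e-10 / 4.126e-05 = 7.979e-06 m.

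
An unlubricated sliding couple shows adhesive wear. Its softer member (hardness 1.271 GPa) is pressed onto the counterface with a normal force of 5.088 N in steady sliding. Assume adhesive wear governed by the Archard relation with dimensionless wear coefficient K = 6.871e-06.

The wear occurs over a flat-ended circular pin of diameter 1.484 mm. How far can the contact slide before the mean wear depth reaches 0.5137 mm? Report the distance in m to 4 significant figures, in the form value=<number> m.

value=3.230e+04 m

Quoted intermediates are rounded; the computation maintains exact precision, and one final rounding to four significant figures.
Hardness H = 1.271 GPa = 1.271e+09 Pa.
Pin diameter d = 1.484 mm = 0.001484 m. Contact area A = π·d²/4 = π·(0.001484 m)²/4 = 1.730e-06 m².
Depth limit h_lim = 0.5137 mm = 5.137e-04 m.
In SI base units: W = 5.088 N, H = 1.271e+09 Pa, K = 6.871e-06.
At the depth limit, V_lim = h_lim·A = 5.137e-04 · 1.730e-06 = 8.885e-10 m³.
Sliding life L = V_lim·H/(K·W) = 8.885e-10 · 1.271e+09 / (6.871e-06 · 5.088) = 3.230e+04 m.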